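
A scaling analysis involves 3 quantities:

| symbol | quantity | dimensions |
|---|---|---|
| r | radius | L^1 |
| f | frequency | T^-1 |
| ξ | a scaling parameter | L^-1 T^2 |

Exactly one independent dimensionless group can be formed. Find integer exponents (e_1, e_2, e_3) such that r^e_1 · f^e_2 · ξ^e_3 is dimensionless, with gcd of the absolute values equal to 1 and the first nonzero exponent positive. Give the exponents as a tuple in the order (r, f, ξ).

L: e_1·(1) + e_2·(0) + e_3·(-1) = 0
T: e_1·(0) + e_2·(-1) + e_3·(2) = 0
Solving this homogeneous linear system for the smallest-integer solution (first nonzero entry positive) gives (1, 2, 1).

(1, 2, 1)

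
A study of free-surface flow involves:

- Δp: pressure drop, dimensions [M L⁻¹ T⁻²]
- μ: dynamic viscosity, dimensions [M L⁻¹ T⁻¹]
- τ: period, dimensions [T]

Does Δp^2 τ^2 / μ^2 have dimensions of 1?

Sum the exponent of each base dimension across the product:
  M: 2·[Δp]_M − 2·[μ]_M + 2·[τ]_M = 2·(1) − 2·(1) + 2·(0) = 0
  L: 2·[Δp]_L − 2·[μ]_L + 2·[τ]_L = 2·(-1) − 2·(-1) + 2·(0) = 0
  T: 2·[Δp]_T − 2·[μ]_T + 2·[τ]_T = 2·(-2) − 2·(-1) + 2·(1) = 0
All base exponents vanish — dimensionless.

yes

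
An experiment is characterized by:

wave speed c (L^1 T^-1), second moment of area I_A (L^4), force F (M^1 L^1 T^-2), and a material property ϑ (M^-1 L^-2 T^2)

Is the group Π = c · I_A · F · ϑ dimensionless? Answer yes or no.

Sum the exponent of each base dimension across the product:
  M: [c]_M + [I_A]_M + [F]_M + [ϑ]_M = (0) + (0) + (1) + (-1) = 0
  L: [c]_L + [I_A]_L + [F]_L + [ϑ]_L = (1) + (4) + (1) + (-2) = 4
  T: [c]_T + [I_A]_T + [F]_T + [ϑ]_T = (-1) + (0) + (-2) + (2) = -1
Net dimensions [L⁴ T⁻¹] ≠ [1] — not dimensionless.

no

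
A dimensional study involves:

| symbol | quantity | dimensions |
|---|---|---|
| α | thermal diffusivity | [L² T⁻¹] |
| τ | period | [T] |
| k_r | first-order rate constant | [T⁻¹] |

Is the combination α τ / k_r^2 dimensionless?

Sum the exponent of each base dimension across the product:
  L: [α]_L + [τ]_L − 2·[k_r]_L = (2) + (0) − 2·(0) = 2
  T: [α]_T + [τ]_T − 2·[k_r]_T = (-1) + (1) − 2·(-1) = 2
Net dimensions [L² T²] ≠ [1] — not dimensionless.

no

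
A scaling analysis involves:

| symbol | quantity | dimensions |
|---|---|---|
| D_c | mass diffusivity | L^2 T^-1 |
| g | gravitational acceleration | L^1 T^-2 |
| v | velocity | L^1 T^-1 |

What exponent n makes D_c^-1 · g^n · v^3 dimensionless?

-1

Balance the L exponent: (1)·n from g, plus −(2) + 3·(1) = 1 from the rest, must sum to zero.
n + 1 = 0, so n = -1.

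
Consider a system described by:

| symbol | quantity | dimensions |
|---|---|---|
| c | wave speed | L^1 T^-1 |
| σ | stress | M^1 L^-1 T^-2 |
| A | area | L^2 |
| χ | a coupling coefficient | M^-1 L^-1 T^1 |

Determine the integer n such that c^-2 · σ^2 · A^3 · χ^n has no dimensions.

Balance the M exponent: (-1)·n from χ, plus −2·(0) + 2·(1) + 3·(0) = 2 from the rest, must sum to zero.
−n + 2 = 0, so n = 2.

2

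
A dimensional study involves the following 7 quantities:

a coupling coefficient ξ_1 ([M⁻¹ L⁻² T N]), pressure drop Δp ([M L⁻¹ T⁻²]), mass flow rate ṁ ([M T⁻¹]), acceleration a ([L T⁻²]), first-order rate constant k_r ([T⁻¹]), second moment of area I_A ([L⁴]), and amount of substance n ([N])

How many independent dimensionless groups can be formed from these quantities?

3

There are 7 variables and 4 base dimensions (M, L, T, N).
The dimension matrix has rank 4.
Independent dimensionless groups: 7 − 4 = 3.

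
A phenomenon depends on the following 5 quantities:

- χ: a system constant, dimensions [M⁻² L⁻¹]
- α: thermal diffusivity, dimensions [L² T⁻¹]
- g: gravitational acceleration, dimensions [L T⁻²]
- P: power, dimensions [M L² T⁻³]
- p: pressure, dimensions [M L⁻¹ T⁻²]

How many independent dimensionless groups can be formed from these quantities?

2

There are 5 variables and 3 base dimensions (M, L, T).
The dimension matrix has rank 3.
Independent dimensionless groups: 5 − 3 = 2.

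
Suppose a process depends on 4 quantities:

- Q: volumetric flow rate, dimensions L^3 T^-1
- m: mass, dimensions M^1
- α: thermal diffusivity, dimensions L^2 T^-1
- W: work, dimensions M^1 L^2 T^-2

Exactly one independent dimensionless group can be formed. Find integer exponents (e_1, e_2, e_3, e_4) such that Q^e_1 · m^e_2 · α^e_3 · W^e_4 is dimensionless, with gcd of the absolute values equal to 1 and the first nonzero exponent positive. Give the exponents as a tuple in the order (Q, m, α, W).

M: e_1·(0) + e_2·(1) + e_3·(0) + e_4·(1) = 0
L: e_1·(3) + e_2·(0) + e_3·(2) + e_4·(2) = 0
T: e_1·(-1) + e_2·(0) + e_3·(-1) + e_4·(-2) = 0
Solving this homogeneous linear system for the smallest-integer solution (first nonzero entry positive) gives (2, -1, -4, 1).

(2, -1, -4, 1)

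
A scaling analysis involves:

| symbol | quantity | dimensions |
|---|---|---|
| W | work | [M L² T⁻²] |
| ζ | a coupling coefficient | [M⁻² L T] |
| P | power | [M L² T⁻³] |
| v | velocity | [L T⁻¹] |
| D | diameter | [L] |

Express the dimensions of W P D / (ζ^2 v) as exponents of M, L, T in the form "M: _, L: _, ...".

Collect each base-dimension exponent across the product:
  M: (1) − 2·(-2) + (1) − (0) + (0) = 6
  L: (2) − 2·(1) + (2) − (1) + (1) = 2
  T: (-2) − 2·(1) + (-3) − (-1) + (0) = -6
So the dimensions are [M⁶ L² T⁻⁶].

M: 6, L: 2, T: -6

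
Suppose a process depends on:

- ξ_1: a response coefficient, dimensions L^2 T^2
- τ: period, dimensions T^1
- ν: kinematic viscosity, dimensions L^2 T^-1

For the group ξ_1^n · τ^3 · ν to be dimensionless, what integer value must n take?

-1

Balance the L exponent: (2)·n from ξ_1, plus 3·(0) + (2) = 2 from the rest, must sum to zero.
2n + 2 = 0, so n = -1.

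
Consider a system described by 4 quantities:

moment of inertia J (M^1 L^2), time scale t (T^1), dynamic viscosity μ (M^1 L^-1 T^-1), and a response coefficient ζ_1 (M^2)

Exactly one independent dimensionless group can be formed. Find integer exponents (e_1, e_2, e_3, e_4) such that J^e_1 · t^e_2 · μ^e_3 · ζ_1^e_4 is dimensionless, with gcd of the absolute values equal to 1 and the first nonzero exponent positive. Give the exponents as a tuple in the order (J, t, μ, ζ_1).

(2, 4, 4, -3)

M: e_1·(1) + e_2·(0) + e_3·(1) + e_4·(2) = 0
L: e_1·(2) + e_2·(0) + e_3·(-1) + e_4·(0) = 0
T: e_1·(0) + e_2·(1) + e_3·(-1) + e_4·(0) = 0
Solving this homogeneous linear system for the smallest-integer solution (first nonzero entry positive) gives (2, 4, 4, -3).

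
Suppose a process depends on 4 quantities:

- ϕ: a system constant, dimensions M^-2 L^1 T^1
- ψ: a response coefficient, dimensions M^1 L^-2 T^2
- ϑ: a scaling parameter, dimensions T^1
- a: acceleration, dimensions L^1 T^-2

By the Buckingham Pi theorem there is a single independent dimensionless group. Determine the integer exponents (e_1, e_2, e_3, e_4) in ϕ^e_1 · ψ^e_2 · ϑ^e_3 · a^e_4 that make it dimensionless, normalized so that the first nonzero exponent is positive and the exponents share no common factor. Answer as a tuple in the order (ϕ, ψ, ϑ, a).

M: e_1·(-2) + e_2·(1) + e_3·(0) + e_4·(0) = 0
L: e_1·(1) + e_2·(-2) + e_3·(0) + e_4·(1) = 0
T: e_1·(1) + e_2·(2) + e_3·(1) + e_4·(-2) = 0
Solving this homogeneous linear system for the smallest-integer solution (first nonzero entry positive) gives (1, 2, 1, 3).

(1, 2, 1, 3)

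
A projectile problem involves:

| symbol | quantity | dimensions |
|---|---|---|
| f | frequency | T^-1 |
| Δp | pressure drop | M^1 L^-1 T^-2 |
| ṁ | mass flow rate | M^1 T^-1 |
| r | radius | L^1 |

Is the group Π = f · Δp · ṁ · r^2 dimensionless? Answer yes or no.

Sum the exponent of each base dimension across the product:
  M: [f]_M + [Δp]_M + [ṁ]_M + 2·[r]_M = (0) + (1) + (1) + 2·(0) = 2
  L: [f]_L + [Δp]_L + [ṁ]_L + 2·[r]_L = (0) + (-1) + (0) + 2·(1) = 1
  T: [f]_T + [Δp]_T + [ṁ]_T + 2·[r]_T = (-1) + (-2) + (-1) + 2·(0) = -4
Net dimensions [M² L T⁻⁴] ≠ [1] — not dimensionless.

no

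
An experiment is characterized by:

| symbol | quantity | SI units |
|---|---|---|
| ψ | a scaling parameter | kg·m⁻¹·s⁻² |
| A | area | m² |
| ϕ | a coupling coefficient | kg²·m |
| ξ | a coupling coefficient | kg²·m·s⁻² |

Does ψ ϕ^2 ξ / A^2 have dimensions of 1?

Sum the exponent of each base dimension across the product:
  M: [ψ]_M − 2·[A]_M + 2·[ϕ]_M + [ξ]_M = (1) − 2·(0) + 2·(2) + (2) = 7
  L: [ψ]_L − 2·[A]_L + 2·[ϕ]_L + [ξ]_L = (-1) − 2·(2) + 2·(1) + (1) = -2
  T: [ψ]_T − 2·[A]_T + 2·[ϕ]_T + [ξ]_T = (-2) − 2·(0) + 2·(0) + (-2) = -4
Net dimensions [M⁷ L⁻² T⁻⁴] ≠ [1] — not dimensionless.

no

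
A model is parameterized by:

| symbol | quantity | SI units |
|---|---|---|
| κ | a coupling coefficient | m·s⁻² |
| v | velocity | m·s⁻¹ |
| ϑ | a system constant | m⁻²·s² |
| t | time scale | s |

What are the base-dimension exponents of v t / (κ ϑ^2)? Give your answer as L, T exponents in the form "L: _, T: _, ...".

Collect each base-dimension exponent across the product:
  L: −(1) + (1) − 2·(-2) + (0) = 4
  T: −(-2) + (-1) − 2·(2) + (1) = -2
So the dimensions are [L⁴ T⁻²].

L: 4, T: -2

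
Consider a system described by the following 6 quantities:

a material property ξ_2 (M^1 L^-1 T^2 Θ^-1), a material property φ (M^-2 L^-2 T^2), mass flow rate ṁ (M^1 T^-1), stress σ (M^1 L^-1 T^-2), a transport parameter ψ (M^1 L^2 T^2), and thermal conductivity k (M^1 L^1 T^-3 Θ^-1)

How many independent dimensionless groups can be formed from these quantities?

2

There are 6 variables and 4 base dimensions (M, L, T, Θ).
The dimension matrix has rank 4.
Independent dimensionless groups: 6 − 4 = 2.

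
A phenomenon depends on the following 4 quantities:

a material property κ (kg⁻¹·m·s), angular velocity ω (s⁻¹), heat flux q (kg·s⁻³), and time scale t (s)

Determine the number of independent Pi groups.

There are 4 variables and 3 base dimensions (M, L, T).
The dimension matrix has rank 3.
Independent dimensionless groups: 4 − 3 = 1.

1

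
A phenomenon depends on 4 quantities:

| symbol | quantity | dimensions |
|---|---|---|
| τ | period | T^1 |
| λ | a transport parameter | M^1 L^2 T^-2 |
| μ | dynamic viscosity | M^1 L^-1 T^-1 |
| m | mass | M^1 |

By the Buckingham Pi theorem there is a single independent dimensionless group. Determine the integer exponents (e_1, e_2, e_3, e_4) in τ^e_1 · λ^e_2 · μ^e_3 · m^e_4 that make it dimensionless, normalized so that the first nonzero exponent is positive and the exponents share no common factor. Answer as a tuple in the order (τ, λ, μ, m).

M: e_1·(0) + e_2·(1) + e_3·(1) + e_4·(1) = 0
L: e_1·(0) + e_2·(2) + e_3·(-1) + e_4·(0) = 0
T: e_1·(1) + e_2·(-2) + e_3·(-1) + e_4·(0) = 0
Solving this homogeneous linear system for the smallest-integer solution (first nonzero entry positive) gives (4, 1, 2, -3).

(4, 1, 2, -3)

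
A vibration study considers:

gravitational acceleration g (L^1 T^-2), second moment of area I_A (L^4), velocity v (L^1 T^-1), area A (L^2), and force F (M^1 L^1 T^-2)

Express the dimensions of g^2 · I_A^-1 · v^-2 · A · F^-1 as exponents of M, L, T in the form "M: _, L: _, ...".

Collect each base-dimension exponent across the product:
  M: 2·(0) − (0) − 2·(0) + (0) − (1) = -1
  L: 2·(1) − (4) − 2·(1) + (2) − (1) = -3
  T: 2·(-2) − (0) − 2·(-1) + (0) − (-2) = 0
So the dimensions are [M⁻¹ L⁻³].

M: -1, L: -3, T: 0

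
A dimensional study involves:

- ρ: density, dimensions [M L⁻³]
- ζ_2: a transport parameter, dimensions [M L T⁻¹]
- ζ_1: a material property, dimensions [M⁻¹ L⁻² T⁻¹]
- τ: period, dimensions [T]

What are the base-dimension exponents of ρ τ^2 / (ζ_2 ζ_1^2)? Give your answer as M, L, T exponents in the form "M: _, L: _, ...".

M: 2, L: 0, T: 5

Collect each base-dimension exponent across the product:
  M: (1) − (1) − 2·(-1) + 2·(0) = 2
  L: (-3) − (1) − 2·(-2) + 2·(0) = 0
  T: (0) − (-1) − 2·(-1) + 2·(1) = 5
So the dimensions are [M² T⁵].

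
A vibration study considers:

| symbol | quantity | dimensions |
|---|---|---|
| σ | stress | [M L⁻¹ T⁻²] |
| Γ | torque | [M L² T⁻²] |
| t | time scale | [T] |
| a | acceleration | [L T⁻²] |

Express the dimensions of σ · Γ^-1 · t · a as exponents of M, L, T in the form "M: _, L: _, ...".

M: 0, L: -2, T: -1

Collect each base-dimension exponent across the product:
  M: (1) − (1) + (0) + (0) = 0
  L: (-1) − (2) + (0) + (1) = -2
  T: (-2) − (-2) + (1) + (-2) = -1
So the dimensions are [L⁻² T⁻¹].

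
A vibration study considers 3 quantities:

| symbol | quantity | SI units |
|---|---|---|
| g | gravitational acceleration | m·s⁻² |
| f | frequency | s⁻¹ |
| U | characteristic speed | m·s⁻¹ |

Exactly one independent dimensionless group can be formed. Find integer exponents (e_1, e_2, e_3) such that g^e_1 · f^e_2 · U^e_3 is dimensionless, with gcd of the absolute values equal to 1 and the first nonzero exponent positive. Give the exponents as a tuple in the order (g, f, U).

(1, -1, -1)

L: e_1·(1) + e_2·(0) + e_3·(1) = 0
T: e_1·(-2) + e_2·(-1) + e_3·(-1) = 0
Solving this homogeneous linear system for the smallest-integer solution (first nonzero entry positive) gives (1, -1, -1).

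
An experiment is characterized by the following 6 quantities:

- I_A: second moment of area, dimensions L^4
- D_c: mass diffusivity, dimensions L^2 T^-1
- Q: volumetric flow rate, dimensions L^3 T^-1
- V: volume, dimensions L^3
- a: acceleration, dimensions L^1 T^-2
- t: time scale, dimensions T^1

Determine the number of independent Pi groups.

There are 6 variables and 2 base dimensions (L, T).
The dimension matrix has rank 2.
Independent dimensionless groups: 6 − 2 = 4.

4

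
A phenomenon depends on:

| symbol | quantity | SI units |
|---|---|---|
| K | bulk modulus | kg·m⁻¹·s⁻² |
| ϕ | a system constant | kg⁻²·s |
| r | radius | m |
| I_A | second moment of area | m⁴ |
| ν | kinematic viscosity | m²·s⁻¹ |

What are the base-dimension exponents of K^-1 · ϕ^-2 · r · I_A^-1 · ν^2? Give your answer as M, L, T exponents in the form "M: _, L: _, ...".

M: 3, L: 2, T: -2

Collect each base-dimension exponent across the product:
  M: −(1) − 2·(-2) + (0) − (0) + 2·(0) = 3
  L: −(-1) − 2·(0) + (1) − (4) + 2·(2) = 2
  T: −(-2) − 2·(1) + (0) − (0) + 2·(-1) = -2
So the dimensions are [M³ L² T⁻²].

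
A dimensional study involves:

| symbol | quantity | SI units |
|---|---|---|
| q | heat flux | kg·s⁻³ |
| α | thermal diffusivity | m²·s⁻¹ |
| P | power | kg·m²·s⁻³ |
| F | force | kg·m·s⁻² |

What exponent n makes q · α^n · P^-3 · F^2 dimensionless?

Balance the L exponent: (2)·n from α, plus (0) − 3·(2) + 2·(1) = -4 from the rest, must sum to zero.
2n − 4 = 0, so n = 2.

2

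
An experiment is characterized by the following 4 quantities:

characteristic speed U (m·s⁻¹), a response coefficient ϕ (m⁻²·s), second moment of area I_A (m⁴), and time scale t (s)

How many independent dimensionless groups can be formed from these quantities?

There are 4 variables and 2 base dimensions (L, T).
The dimension matrix has rank 2.
Independent dimensionless groups: 4 − 2 = 2.

2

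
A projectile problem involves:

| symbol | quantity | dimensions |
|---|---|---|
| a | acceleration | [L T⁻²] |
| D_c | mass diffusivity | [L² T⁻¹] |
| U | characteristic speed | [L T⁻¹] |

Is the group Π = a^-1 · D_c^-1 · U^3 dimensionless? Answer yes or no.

yes

Sum the exponent of each base dimension across the product:
  L: −[a]_L − [D_c]_L + 3·[U]_L = −(1) − (2) + 3·(1) = 0
  T: −[a]_T − [D_c]_T + 3·[U]_T = −(-2) − (-1) + 3·(-1) = 0
All base exponents vanish — dimensionless.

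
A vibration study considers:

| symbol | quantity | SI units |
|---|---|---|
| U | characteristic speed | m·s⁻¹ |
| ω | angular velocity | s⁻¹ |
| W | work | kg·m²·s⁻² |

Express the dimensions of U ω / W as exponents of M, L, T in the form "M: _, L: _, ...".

M: -1, L: -1, T: 0

Collect each base-dimension exponent across the product:
  M: (0) + (0) − (1) = -1
  L: (1) + (0) − (2) = -1
  T: (-1) + (-1) − (-2) = 0
So the dimensions are [M⁻¹ L⁻¹].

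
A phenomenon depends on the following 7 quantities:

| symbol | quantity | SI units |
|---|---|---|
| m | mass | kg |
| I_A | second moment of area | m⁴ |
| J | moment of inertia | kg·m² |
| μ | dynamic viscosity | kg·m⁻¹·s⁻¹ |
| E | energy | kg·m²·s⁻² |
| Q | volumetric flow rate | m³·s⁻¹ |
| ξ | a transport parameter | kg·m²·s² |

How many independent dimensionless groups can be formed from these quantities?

4

There are 7 variables and 3 base dimensions (M, L, T).
The dimension matrix has rank 3.
Independent dimensionless groups: 7 − 3 = 4.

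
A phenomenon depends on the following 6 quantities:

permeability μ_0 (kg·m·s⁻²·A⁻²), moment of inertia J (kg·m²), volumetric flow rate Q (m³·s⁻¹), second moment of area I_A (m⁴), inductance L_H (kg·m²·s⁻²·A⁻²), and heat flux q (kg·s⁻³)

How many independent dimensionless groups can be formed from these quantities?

There are 6 variables and 4 base dimensions (M, L, T, I).
The dimension matrix has rank 4.
Independent dimensionless groups: 6 − 4 = 2.

2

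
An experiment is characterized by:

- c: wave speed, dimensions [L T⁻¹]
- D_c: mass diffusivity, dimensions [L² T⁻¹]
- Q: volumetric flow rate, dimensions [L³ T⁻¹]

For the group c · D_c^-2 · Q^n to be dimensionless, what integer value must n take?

1

Balance the L exponent: (3)·n from Q, plus (1) − 2·(2) = -3 from the rest, must sum to zero.
3n − 3 = 0, so n = 1.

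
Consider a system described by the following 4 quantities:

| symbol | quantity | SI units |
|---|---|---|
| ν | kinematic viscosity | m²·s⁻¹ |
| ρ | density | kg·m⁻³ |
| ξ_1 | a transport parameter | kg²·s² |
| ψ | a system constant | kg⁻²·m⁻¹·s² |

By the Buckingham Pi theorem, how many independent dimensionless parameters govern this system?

There are 4 variables and 3 base dimensions (M, L, T).
The dimension matrix has rank 3.
Independent dimensionless groups: 4 − 3 = 1.

1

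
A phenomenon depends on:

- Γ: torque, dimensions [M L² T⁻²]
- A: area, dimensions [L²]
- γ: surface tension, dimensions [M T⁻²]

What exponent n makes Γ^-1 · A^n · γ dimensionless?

1

Balance the L exponent: (2)·n from A, plus −(2) + (0) = -2 from the rest, must sum to zero.
2n − 2 = 0, so n = 1.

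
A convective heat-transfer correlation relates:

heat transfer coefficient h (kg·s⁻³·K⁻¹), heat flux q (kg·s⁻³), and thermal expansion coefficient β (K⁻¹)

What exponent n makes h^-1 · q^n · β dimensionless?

Balance the M exponent: (1)·n from q, plus −(1) + (0) = -1 from the rest, must sum to zero.
n − 1 = 0, so n = 1.

1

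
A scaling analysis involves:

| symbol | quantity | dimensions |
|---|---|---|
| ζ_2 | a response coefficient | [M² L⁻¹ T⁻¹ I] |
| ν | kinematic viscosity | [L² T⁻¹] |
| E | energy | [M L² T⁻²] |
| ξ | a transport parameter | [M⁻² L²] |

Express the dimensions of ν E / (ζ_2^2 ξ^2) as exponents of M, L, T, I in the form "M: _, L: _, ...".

M: 1, L: 2, T: -1, I: -2

Collect each base-dimension exponent across the product:
  M: −2·(2) + (0) + (1) − 2·(-2) = 1
  L: −2·(-1) + (2) + (2) − 2·(2) = 2
  T: −2·(-1) + (-1) + (-2) − 2·(0) = -1
  I: −2·(1) + (0) + (0) − 2·(0) = -2
So the dimensions are [M L² T⁻¹ I⁻²].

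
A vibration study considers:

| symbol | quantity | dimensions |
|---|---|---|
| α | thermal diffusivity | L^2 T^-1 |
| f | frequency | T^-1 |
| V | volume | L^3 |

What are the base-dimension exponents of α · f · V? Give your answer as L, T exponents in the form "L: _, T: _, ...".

Collect each base-dimension exponent across the product:
  L: (2) + (0) + (3) = 5
  T: (-1) + (-1) + (0) = -2
So the dimensions are [L⁵ T⁻²].

L: 5, T: -2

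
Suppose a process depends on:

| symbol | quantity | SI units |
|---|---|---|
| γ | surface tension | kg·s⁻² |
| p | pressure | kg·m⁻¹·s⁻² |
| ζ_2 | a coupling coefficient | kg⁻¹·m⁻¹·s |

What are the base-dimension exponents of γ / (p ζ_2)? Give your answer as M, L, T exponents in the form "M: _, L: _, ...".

Collect each base-dimension exponent across the product:
  M: (1) − (1) − (-1) = 1
  L: (0) − (-1) − (-1) = 2
  T: (-2) − (-2) − (1) = -1
So the dimensions are [M L² T⁻¹].

M: 1, L: 2, T: -1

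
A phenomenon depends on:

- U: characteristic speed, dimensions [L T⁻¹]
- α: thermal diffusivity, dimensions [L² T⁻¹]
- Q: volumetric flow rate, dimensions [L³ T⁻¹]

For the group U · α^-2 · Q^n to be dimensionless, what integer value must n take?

1

Balance the L exponent: (3)·n from Q, plus (1) − 2·(2) = -3 from the rest, must sum to zero.
3n − 3 = 0, so n = 1.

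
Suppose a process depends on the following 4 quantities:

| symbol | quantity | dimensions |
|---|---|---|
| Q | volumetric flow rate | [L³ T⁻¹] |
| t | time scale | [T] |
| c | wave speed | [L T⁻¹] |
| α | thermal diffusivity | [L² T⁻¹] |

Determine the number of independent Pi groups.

There are 4 variables and 2 base dimensions (L, T).
The dimension matrix has rank 2.
Independent dimensionless groups: 4 − 2 = 2.

2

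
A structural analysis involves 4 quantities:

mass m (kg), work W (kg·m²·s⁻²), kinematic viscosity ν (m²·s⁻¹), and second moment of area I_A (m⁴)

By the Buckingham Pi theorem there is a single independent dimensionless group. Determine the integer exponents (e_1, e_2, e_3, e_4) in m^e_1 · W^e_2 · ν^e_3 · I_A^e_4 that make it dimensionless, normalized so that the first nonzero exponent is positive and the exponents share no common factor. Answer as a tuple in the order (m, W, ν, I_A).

M: e_1·(1) + e_2·(1) + e_3·(0) + e_4·(0) = 0
L: e_1·(0) + e_2·(2) + e_3·(2) + e_4·(4) = 0
T: e_1·(0) + e_2·(-2) + e_3·(-1) + e_4·(0) = 0
Solving this homogeneous linear system for the smallest-integer solution (first nonzero entry positive) gives (2, -2, 4, -1).

(2, -2, 4, -1)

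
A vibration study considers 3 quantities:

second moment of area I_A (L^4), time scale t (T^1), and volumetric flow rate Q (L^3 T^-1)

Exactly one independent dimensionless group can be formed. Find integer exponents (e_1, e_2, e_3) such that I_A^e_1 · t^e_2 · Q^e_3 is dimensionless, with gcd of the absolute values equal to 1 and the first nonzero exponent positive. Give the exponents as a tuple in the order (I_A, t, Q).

(3, -4, -4)

L: e_1·(4) + e_2·(0) + e_3·(3) = 0
T: e_1·(0) + e_2·(1) + e_3·(-1) = 0
Solving this homogeneous linear system for the smallest-integer solution (first nonzero entry positive) gives (3, -4, -4).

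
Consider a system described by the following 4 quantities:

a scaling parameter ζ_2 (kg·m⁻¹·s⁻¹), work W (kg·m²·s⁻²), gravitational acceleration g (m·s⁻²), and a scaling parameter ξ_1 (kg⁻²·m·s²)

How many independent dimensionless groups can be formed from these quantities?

1

There are 4 variables and 3 base dimensions (M, L, T).
The dimension matrix has rank 3.
Independent dimensionless groups: 4 − 3 = 1.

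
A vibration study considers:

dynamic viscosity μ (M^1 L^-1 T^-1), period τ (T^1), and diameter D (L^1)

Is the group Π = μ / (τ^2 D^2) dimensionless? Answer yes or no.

no

Sum the exponent of each base dimension across the product:
  M: [μ]_M − 2·[τ]_M − 2·[D]_M = (1) − 2·(0) − 2·(0) = 1
  L: [μ]_L − 2·[τ]_L − 2·[D]_L = (-1) − 2·(0) − 2·(1) = -3
  T: [μ]_T − 2·[τ]_T − 2·[D]_T = (-1) − 2·(1) − 2·(0) = -3
Net dimensions [M L⁻³ T⁻³] ≠ [1] — not dimensionless.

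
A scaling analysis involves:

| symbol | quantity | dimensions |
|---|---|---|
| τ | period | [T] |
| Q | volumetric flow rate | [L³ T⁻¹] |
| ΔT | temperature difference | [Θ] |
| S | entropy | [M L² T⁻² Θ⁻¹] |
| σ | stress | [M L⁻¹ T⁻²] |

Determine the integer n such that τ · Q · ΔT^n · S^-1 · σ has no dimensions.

-1

Balance the Θ exponent: (1)·n from ΔT, plus (0) + (0) − (-1) + (0) = 1 from the rest, must sum to zero.
n + 1 = 0, so n = -1.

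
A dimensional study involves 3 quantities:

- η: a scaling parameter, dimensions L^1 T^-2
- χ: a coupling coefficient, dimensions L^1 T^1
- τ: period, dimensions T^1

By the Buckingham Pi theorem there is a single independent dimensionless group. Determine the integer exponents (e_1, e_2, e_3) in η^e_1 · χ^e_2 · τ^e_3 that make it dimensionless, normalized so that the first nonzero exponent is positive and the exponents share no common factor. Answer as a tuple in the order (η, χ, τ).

L: e_1·(1) + e_2·(1) + e_3·(0) = 0
T: e_1·(-2) + e_2·(1) + e_3·(1) = 0
Solving this homogeneous linear system for the smallest-integer solution (first nonzero entry positive) gives (1, -1, 3).

(1, -1, 3)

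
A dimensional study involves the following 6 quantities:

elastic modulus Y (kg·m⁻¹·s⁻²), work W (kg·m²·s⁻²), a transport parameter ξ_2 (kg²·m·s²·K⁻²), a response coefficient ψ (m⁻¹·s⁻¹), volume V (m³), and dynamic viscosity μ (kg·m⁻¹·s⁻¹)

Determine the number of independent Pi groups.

2

There are 6 variables and 4 base dimensions (M, L, T, Θ).
The dimension matrix has rank 4.
Independent dimensionless groups: 6 − 4 = 2.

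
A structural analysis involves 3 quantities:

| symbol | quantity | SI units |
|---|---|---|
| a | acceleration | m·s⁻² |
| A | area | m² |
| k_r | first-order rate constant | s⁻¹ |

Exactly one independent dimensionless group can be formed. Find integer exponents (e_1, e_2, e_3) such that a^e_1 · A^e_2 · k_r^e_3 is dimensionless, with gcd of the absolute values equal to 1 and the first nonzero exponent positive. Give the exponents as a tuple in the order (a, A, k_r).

L: e_1·(1) + e_2·(2) + e_3·(0) = 0
T: e_1·(-2) + e_2·(0) + e_3·(-1) = 0
Solving this homogeneous linear system for the smallest-integer solution (first nonzero entry positive) gives (2, -1, -4).

(2, -1, -4)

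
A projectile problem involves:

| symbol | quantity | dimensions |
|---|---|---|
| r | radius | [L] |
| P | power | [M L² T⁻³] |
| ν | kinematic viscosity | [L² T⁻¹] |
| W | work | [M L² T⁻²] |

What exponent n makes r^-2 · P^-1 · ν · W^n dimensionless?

Balance the M exponent: (1)·n from W, plus −2·(0) − (1) + (0) = -1 from the rest, must sum to zero.
n − 1 = 0, so n = 1.

1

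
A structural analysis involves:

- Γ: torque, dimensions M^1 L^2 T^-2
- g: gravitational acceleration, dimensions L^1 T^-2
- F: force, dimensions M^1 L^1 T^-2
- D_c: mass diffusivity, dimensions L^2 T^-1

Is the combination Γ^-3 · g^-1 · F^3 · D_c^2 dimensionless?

Sum the exponent of each base dimension across the product:
  M: −3·[Γ]_M − [g]_M + 3·[F]_M + 2·[D_c]_M = −3·(1) − (0) + 3·(1) + 2·(0) = 0
  L: −3·[Γ]_L − [g]_L + 3·[F]_L + 2·[D_c]_L = −3·(2) − (1) + 3·(1) + 2·(2) = 0
  T: −3·[Γ]_T − [g]_T + 3·[F]_T + 2·[D_c]_T = −3·(-2) − (-2) + 3·(-2) + 2·(-1) = 0
All base exponents vanish — dimensionless.

yes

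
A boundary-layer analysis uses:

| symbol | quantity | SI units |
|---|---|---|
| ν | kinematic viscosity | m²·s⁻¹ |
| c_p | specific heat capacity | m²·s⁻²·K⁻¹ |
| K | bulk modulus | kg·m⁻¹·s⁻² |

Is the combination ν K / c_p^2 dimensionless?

Sum the exponent of each base dimension across the product:
  M: [ν]_M − 2·[c_p]_M + [K]_M = (0) − 2·(0) + (1) = 1
  L: [ν]_L − 2·[c_p]_L + [K]_L = (2) − 2·(2) + (-1) = -3
  T: [ν]_T − 2·[c_p]_T + [K]_T = (-1) − 2·(-2) + (-2) = 1
  Θ: [ν]_Θ − 2·[c_p]_Θ + [K]_Θ = (0) − 2·(-1) + (0) = 2
Net dimensions [M L⁻³ T Θ²] ≠ [1] — not dimensionless.

no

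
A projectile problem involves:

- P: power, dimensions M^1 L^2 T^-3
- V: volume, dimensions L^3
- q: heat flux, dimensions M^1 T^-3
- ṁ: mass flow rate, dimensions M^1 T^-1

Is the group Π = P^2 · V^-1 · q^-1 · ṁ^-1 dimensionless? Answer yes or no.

no

Sum the exponent of each base dimension across the product:
  M: 2·[P]_M − [V]_M − [q]_M − [ṁ]_M = 2·(1) − (0) − (1) − (1) = 0
  L: 2·[P]_L − [V]_L − [q]_L − [ṁ]_L = 2·(2) − (3) − (0) − (0) = 1
  T: 2·[P]_T − [V]_T − [q]_T − [ṁ]_T = 2·(-3) − (0) − (-3) − (-1) = -2
Net dimensions [L T⁻²] ≠ [1] — not dimensionless.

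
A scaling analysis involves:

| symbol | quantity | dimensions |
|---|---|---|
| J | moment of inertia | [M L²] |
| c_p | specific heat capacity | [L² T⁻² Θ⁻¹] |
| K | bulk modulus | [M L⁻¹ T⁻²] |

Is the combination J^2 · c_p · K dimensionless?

no

Sum the exponent of each base dimension across the product:
  M: 2·[J]_M + [c_p]_M + [K]_M = 2·(1) + (0) + (1) = 3
  L: 2·[J]_L + [c_p]_L + [K]_L = 2·(2) + (2) + (-1) = 5
  T: 2·[J]_T + [c_p]_T + [K]_T = 2·(0) + (-2) + (-2) = -4
  Θ: 2·[J]_Θ + [c_p]_Θ + [K]_Θ = 2·(0) + (-1) + (0) = -1
Net dimensions [M³ L⁵ T⁻⁴ Θ⁻¹] ≠ [1] — not dimensionless.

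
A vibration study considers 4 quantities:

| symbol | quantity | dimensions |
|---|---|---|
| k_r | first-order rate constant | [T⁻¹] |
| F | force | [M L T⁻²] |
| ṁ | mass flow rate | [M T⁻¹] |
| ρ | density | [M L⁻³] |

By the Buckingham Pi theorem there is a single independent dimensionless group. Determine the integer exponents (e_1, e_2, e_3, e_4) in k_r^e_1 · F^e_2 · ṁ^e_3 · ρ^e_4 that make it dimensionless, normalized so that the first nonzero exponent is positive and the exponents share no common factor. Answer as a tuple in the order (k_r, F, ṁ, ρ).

(2, -3, 4, -1)

M: e_1·(0) + e_2·(1) + e_3·(1) + e_4·(1) = 0
L: e_1·(0) + e_2·(1) + e_3·(0) + e_4·(-3) = 0
T: e_1·(-1) + e_2·(-2) + e_3·(-1) + e_4·(0) = 0
Solving this homogeneous linear system for the smallest-integer solution (first nonzero entry positive) gives (2, -3, 4, -1).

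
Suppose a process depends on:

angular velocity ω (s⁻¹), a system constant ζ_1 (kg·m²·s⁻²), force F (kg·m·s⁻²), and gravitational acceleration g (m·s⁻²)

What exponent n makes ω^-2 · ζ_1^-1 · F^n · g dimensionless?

Balance the M exponent: (1)·n from F, plus −2·(0) − (1) + (0) = -1 from the rest, must sum to zero.
n − 1 = 0, so n = 1.

1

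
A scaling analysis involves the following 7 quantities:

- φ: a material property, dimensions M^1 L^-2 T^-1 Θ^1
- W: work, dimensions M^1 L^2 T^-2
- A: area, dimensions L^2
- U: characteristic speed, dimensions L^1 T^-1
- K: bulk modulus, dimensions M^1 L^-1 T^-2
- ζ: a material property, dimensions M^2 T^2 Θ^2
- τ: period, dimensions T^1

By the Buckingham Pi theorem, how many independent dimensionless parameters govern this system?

There are 7 variables and 4 base dimensions (M, L, T, Θ).
The dimension matrix has rank 4.
Independent dimensionless groups: 7 − 4 = 3.

3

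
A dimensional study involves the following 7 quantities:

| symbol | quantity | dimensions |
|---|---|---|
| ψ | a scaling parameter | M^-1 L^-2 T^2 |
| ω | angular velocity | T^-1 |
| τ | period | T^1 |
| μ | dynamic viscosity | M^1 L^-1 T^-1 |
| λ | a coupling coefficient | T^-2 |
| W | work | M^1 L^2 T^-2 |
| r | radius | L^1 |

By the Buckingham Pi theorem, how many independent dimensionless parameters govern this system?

There are 7 variables and 3 base dimensions (M, L, T).
The dimension matrix has rank 3.
Independent dimensionless groups: 7 − 3 = 4.

4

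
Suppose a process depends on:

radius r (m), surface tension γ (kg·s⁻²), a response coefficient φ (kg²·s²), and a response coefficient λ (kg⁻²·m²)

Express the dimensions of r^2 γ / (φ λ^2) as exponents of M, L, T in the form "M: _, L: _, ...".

M: 3, L: -2, T: -4

Collect each base-dimension exponent across the product:
  M: 2·(0) + (1) − (2) − 2·(-2) = 3
  L: 2·(1) + (0) − (0) − 2·(2) = -2
  T: 2·(0) + (-2) − (2) − 2·(0) = -4
So the dimensions are [M³ L⁻² T⁻⁴].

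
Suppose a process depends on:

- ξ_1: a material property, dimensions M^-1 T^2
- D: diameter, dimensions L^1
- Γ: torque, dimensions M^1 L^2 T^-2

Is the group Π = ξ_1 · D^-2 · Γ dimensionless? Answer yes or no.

yes

Sum the exponent of each base dimension across the product:
  M: [ξ_1]_M − 2·[D]_M + [Γ]_M = (-1) − 2·(0) + (1) = 0
  L: [ξ_1]_L − 2·[D]_L + [Γ]_L = (0) − 2·(1) + (2) = 0
  T: [ξ_1]_T − 2·[D]_T + [Γ]_T = (2) − 2·(0) + (-2) = 0
All base exponents vanish — dimensionless.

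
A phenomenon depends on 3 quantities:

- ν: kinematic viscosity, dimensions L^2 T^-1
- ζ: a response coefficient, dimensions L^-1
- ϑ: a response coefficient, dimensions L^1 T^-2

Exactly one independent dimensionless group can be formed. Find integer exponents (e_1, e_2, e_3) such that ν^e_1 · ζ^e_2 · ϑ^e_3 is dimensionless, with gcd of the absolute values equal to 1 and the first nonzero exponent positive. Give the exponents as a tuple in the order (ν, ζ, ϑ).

(2, 3, -1)

L: e_1·(2) + e_2·(-1) + e_3·(1) = 0
T: e_1·(-1) + e_2·(0) + e_3·(-2) = 0
Solving this homogeneous linear system for the smallest-integer solution (first nonzero entry positive) gives (2, 3, -1).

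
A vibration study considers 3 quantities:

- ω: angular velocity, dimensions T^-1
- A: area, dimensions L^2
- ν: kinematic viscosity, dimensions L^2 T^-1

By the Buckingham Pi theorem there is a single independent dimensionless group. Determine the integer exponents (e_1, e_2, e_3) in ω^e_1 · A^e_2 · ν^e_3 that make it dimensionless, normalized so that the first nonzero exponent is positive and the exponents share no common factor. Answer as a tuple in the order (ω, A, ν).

L: e_1·(0) + e_2·(2) + e_3·(2) = 0
T: e_1·(-1) + e_2·(0) + e_3·(-1) = 0
Solving this homogeneous linear system for the smallest-integer solution (first nonzero entry positive) gives (1, 1, -1).

(1, 1, -1)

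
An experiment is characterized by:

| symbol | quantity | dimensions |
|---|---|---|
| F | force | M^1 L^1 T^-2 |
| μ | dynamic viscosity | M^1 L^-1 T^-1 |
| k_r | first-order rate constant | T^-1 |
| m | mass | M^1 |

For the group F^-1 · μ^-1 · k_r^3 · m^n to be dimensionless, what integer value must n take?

Balance the M exponent: (1)·n from m, plus −(1) − (1) + 3·(0) = -2 from the rest, must sum to zero.
n − 2 = 0, so n = 2.

2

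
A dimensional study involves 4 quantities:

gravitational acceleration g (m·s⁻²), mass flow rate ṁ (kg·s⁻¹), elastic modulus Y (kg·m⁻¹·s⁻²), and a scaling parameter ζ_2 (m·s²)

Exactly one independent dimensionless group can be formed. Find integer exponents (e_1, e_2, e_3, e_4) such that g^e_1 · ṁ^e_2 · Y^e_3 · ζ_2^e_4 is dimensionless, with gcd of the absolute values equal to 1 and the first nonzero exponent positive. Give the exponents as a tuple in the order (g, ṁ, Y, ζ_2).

(1, -4, 4, 3)

M: e_1·(0) + e_2·(1) + e_3·(1) + e_4·(0) = 0
L: e_1·(1) + e_2·(0) + e_3·(-1) + e_4·(1) = 0
T: e_1·(-2) + e_2·(-1) + e_3·(-2) + e_4·(2) = 0
Solving this homogeneous linear system for the smallest-integer solution (first nonzero entry positive) gives (1, -4, 4, 3).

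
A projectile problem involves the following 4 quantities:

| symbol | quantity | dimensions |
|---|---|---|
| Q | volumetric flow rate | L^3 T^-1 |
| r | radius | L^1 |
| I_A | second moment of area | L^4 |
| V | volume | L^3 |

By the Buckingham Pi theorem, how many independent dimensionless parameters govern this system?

There are 4 variables and 2 base dimensions (L, T).
The dimension matrix has rank 2.
Independent dimensionless groups: 4 − 2 = 2.

2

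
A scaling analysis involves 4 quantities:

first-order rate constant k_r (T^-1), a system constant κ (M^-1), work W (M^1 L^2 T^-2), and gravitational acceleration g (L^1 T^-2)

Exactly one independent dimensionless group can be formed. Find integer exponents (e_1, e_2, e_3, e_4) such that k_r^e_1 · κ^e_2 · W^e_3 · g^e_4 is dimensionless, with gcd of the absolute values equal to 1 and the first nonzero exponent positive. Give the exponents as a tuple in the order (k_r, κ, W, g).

(2, 1, 1, -2)

M: e_1·(0) + e_2·(-1) + e_3·(1) + e_4·(0) = 0
L: e_1·(0) + e_2·(0) + e_3·(2) + e_4·(1) = 0
T: e_1·(-1) + e_2·(0) + e_3·(-2) + e_4·(-2) = 0
Solving this homogeneous linear system for the smallest-integer solution (first nonzero entry positive) gives (2, 1, 1, -2).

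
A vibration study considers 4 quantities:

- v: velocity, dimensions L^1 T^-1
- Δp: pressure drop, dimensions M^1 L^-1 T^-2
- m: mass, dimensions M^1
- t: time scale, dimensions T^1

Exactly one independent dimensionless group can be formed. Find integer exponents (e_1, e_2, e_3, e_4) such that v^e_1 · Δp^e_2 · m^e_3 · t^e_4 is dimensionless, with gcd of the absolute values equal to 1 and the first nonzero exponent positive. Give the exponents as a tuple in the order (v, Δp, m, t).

(1, 1, -1, 3)

M: e_1·(0) + e_2·(1) + e_3·(1) + e_4·(0) = 0
L: e_1·(1) + e_2·(-1) + e_3·(0) + e_4·(0) = 0
T: e_1·(-1) + e_2·(-2) + e_3·(0) + e_4·(1) = 0
Solving this homogeneous linear system for the smallest-integer solution (first nonzero entry positive) gives (1, 1, -1, 3).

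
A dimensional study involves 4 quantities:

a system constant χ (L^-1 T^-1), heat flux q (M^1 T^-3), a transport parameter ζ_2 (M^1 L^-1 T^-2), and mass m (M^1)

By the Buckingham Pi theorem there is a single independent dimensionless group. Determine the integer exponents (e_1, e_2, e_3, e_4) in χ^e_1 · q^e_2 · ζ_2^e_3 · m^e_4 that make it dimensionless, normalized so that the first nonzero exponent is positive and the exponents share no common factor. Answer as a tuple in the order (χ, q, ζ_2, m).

(3, 1, -3, 2)

M: e_1·(0) + e_2·(1) + e_3·(1) + e_4·(1) = 0
L: e_1·(-1) + e_2·(0) + e_3·(-1) + e_4·(0) = 0
T: e_1·(-1) + e_2·(-3) + e_3·(-2) + e_4·(0) = 0
Solving this homogeneous linear system for the smallest-integer solution (first nonzero entry positive) gives (3, 1, -3, 2).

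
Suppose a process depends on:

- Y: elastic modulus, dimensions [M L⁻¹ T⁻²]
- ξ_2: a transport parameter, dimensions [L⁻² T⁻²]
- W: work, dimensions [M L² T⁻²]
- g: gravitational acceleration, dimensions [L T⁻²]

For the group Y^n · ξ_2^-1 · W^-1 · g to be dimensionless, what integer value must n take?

Balance the M exponent: (1)·n from Y, plus −(0) − (1) + (0) = -1 from the rest, must sum to zero.
n − 1 = 0, so n = 1.

1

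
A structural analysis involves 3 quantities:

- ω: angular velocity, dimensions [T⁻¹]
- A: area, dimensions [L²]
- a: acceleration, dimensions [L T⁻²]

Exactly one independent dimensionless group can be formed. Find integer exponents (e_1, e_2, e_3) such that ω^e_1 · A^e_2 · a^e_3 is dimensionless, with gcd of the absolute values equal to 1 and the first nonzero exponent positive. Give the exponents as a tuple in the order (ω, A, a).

(4, 1, -2)

L: e_1·(0) + e_2·(2) + e_3·(1) = 0
T: e_1·(-1) + e_2·(0) + e_3·(-2) = 0
Solving this homogeneous linear system for the smallest-integer solution (first nonzero entry positive) gives (4, 1, -2).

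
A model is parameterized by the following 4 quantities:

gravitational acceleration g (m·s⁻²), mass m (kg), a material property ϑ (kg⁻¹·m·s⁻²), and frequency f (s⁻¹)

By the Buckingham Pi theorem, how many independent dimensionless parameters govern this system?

1

There are 4 variables and 3 base dimensions (M, L, T).
The dimension matrix has rank 3.
Independent dimensionless groups: 4 − 3 = 1.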